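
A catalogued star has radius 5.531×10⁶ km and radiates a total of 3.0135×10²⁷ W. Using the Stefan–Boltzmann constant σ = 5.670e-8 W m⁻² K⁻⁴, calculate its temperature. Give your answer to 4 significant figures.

T ≈ 3429 K

Surface area A = 4πR² = 4π(5.531×10⁹ m)² = 3.84430×10²⁰ m².
P = σAT⁴ ⇒ T = (P/(σA))^(1/4) = (3.0135×10²⁷/(5.670×10⁻⁸×3.84430×10²⁰))^(1/4) = 3429 K.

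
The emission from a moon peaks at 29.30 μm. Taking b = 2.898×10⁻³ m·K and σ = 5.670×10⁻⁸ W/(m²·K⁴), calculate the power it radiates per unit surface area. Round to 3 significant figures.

I ≈ 5.43 W/m²

Wien's law: T = b/λ_max = 2.898×10⁻³/2.930×10⁻⁵ = 98.9078 K.
Then I = σT⁴ = 5.670×10⁻⁸×(98.9078)⁴ = 5.43 W/m².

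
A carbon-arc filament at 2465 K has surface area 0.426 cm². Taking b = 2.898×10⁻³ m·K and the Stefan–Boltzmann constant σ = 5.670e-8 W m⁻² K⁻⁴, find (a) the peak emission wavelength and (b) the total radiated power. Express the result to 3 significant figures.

λ_max ≈ 1.18 μm; P ≈ 89.2 W

(a) λ_max = b/T = 2.898×10⁻³/2465 = 1.176×10⁻⁶ m = 1.18 μm.
Area A = 0.426 cm² = 4.26×10⁻⁵ m².
(b) P = σAT⁴ = 5.670×10⁻⁸×4.26×10⁻⁵×(2465)⁴ = 89.2 W.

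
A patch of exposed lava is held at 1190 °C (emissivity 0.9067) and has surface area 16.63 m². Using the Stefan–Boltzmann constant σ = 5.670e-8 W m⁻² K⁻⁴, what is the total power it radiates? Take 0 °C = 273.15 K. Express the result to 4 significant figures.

T = 1190 °C + 273.15 = 1463.15 K.
Area A = 16.63 m².
P = εσAT⁴ = 0.9067 × 5.670×10⁻⁸ × 16.63 × (1463.15)⁴ = 3.918×10⁶ W.

P ≈ 3.918×10⁶ W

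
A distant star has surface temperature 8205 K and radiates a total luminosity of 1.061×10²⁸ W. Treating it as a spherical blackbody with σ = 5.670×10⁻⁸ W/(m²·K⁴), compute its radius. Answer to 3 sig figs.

L = 4πR²σT⁴ ⇒ R = √(L/(4πσT⁴)).
σT⁴ = 2.56979×10⁸ W/m², so R = √(1.061×10²⁸/(4π×2.56979×10⁸)) = 1.81×10⁹ m.

R ≈ 1.81×10⁹ m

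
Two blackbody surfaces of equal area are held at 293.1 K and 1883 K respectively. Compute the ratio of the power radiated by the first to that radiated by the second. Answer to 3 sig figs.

With equal areas, P₁/P₂ = (T₁/T₂)⁴ = (293.1/1883)⁴ = 5.87×10⁻⁴.

P₁/P₂ ≈ 5.87×10⁻⁴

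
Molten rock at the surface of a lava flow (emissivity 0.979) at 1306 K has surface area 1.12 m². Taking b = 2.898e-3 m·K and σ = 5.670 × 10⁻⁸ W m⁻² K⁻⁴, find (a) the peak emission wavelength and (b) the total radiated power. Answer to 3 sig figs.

(a) λ_max = b/T = 2.898×10⁻³/1306 = 2.219×10⁻⁶ m = 2.22 μm.
Area A = 1.12 m².
(b) P = εσAT⁴ = 0.979×5.670×10⁻⁸×1.12×(1306)⁴ = 1.81×10⁵ W.

λ_max ≈ 2.22 μm; P ≈ 1.81×10⁵ W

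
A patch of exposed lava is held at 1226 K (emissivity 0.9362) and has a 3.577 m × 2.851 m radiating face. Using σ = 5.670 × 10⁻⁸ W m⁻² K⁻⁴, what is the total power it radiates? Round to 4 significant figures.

Area A = 3.577 × 2.851 = 10.198 m².
P = εσAT⁴ = 0.9362 × 5.670×10⁻⁸ × 10.198 × (1226)⁴ = 1.223×10⁶ W.

P ≈ 1.223×10⁶ W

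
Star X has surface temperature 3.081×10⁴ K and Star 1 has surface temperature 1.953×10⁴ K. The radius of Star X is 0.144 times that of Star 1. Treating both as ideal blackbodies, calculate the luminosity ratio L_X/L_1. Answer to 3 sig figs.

L ∝ R²T⁴, so L_X/L_1 = (R_X/R_1)²(T_X/T_1)⁴ = (0.144)² × (3.081×10⁴/1.953×10⁴)⁴ = 0.020736 × 6.19381 = 0.128.

L_X/L_1 ≈ 0.128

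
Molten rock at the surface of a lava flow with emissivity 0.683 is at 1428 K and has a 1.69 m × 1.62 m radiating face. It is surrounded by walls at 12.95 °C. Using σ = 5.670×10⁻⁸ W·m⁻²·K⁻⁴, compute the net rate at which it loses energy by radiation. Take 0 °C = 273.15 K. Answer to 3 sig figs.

Net loss ≈ 4.40×10⁵ W

Surroundings: T = 12.95 °C + 273.15 = 286.10 K.
Area A = 1.69 × 1.62 = 2.7378 m².
Net radiated power P_net = εσA(T⁴ − T₀⁴) = 0.683×5.670×10⁻⁸×2.7378×(1428⁴ − 286.10⁴).
T⁴ − T₀⁴ = 4.15827×10¹² − 6.69995×10⁹ = 4.15157×10¹² K⁴, so P_net = 4.40×10⁵ W.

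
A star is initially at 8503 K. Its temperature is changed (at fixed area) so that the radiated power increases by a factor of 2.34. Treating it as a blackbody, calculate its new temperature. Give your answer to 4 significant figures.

T₂ ≈ 1.052×10⁴ K

P ∝ T⁴, so T₂/T₁ = (P₂/P₁)^(1/4) = (2.34)^(1/4) = 1.23681.
T₂ = 8503 × 1.23681 = 1.052×10⁴ K.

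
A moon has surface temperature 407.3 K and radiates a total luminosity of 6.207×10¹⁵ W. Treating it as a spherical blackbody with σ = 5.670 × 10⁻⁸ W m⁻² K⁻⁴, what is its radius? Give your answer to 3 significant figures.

R ≈ 5.63×10⁵ m

L = 4πR²σT⁴ ⇒ R = √(L/(4πσT⁴)).
σT⁴ = 1560.42 W/m², so R = √(6.207×10¹⁵/(4π×1560.42)) = 5.63×10⁵ m.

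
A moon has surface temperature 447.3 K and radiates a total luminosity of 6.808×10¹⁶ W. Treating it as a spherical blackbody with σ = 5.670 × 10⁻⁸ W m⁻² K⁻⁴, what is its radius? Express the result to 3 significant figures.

L = 4πR²σT⁴ ⇒ R = √(L/(4πσT⁴)).
σT⁴ = 2269.75 W/m², so R = √(6.808×10¹⁶/(4π×2269.75)) = 1.54×10⁶ m.

R ≈ 1.54×10⁶ m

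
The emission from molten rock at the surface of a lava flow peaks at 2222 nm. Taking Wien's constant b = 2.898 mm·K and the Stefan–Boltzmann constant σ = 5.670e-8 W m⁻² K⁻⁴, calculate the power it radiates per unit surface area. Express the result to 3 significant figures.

I ≈ 1.64×10⁵ W/m²

Wien's law: T = b/λ_max = 2.898×10⁻³/2.222×10⁻⁶ = 1304.23 K.
Then I = σT⁴ = 5.670×10⁻⁸×(1304.23)⁴ = 1.64×10⁵ W/m².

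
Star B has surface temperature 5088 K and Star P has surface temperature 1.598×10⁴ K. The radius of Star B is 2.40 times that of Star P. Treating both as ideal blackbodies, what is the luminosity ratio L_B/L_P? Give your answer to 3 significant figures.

L_B/L_P ≈ 0.0592

L ∝ R²T⁴, so L_B/L_P = (R_B/R_P)²(T_B/T_P)⁴ = (2.40)² × (5088/1.598×10⁴)⁴ = 5.76 × 0.0102774 = 0.0592.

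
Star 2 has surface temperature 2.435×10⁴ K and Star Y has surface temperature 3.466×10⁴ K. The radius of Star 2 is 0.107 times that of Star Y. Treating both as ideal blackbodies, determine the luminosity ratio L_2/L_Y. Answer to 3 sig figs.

L_2/L_Y ≈ 2.79×10⁻³

L ∝ R²T⁴, so L_2/L_Y = (R_2/R_Y)²(T_2/T_Y)⁴ = (0.107)² × (2.435×10⁴/3.466×10⁴)⁴ = 0.011449 × 0.243602 = 2.79×10⁻³.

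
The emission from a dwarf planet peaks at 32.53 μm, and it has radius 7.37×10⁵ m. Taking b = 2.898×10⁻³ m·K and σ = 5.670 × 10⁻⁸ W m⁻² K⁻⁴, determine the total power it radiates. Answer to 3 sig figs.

P ≈ 2.44×10¹³ W

Wien's law: T = b/λ_max = 2.898×10⁻³/3.253×10⁻⁵ = 89.0870 K.
Surface area A = 4πR² = 4π(7.37×10⁵ m)² = 6.82566×10¹² m².
Then P = σAT⁴ = 5.670×10⁻⁸×6.82566×10¹²×(89.0870)⁴ = 2.44×10¹³ W.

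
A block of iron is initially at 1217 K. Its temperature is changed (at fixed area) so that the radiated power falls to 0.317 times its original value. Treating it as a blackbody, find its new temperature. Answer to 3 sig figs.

T₂ ≈ 913 K

P ∝ T⁴, so T₂/T₁ = (P₂/P₁)^(1/4) = (0.317)^(1/4) = 0.750352.
T₂ = 1217 × 0.750352 = 913 K.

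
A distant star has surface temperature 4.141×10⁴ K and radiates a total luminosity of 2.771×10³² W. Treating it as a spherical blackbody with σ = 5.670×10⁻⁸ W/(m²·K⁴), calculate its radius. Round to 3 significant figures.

L = 4πR²σT⁴ ⇒ R = √(L/(4πσT⁴)).
σT⁴ = 1.66726×10¹¹ W/m², so R = √(2.771×10³²/(4π×1.66726×10¹¹)) = 1.15×10¹⁰ m.

R ≈ 1.15×10¹⁰ m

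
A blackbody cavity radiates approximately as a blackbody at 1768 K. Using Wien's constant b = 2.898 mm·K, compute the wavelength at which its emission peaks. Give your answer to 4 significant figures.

λ_max ≈ 1.639 μm

Wien's displacement law: λ_max = b/T = (2.898×10⁻³ m·K)/(1768 K) = 1.6391×10⁻⁶ m.
That is 1.639 μm, in the infrared range.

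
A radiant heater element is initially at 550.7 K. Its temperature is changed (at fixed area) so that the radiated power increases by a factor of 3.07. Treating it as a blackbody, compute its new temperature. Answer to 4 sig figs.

P ∝ T⁴, so T₂/T₁ = (P₂/P₁)^(1/4) = (3.07)^(1/4) = 1.32368.
T₂ = 550.7 × 1.32368 = 729.0 K.

T₂ ≈ 729.0 K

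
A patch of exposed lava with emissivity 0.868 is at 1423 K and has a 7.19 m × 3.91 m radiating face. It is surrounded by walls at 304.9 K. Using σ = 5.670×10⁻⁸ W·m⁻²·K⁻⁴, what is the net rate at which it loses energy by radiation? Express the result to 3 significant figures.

Area A = 7.19 × 3.91 = 28.1129 m².
Net radiated power P_net = εσA(T⁴ − T₀⁴) = 0.868×5.670×10⁻⁸×28.1129×(1423⁴ − 304.9⁴).
T⁴ − T₀⁴ = 4.10034×10¹² − 8.64231×10⁹ = 4.09170×10¹² K⁴, so P_net = 5.66×10⁶ W.

Net loss ≈ 5.66×10⁶ W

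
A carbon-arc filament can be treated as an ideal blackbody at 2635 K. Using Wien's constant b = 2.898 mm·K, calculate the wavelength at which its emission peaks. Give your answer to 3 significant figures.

Wien's displacement law: λ_max = b/T = (2.898×10⁻³ m·K)/(2635 K) = 1.100×10⁻⁶ m.
That is 1.10 μm, in the infrared range.

λ_max ≈ 1.10 μm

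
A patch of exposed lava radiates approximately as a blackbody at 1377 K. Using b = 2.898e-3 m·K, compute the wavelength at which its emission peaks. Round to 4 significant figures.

Wien's displacement law: λ_max = b/T = (2.898×10⁻³ m·K)/(1377 K) = 2.1046×10⁻⁶ m.
That is 2105 nm, in the infrared range.

λ_max ≈ 2105 nm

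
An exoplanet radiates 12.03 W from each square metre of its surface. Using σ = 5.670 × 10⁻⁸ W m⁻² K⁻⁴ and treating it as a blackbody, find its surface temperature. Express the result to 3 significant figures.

I = σT⁴, so T = (I/σ)^(1/4) = (12.03/(5.670×10⁻⁸))^(1/4) = 121 K.

T ≈ 121 K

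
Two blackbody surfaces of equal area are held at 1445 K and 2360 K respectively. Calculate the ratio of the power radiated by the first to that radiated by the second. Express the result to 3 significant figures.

With equal areas, P₁/P₂ = (T₁/T₂)⁴ = (1445/2360)⁴ = 0.141.

P₁/P₂ ≈ 0.141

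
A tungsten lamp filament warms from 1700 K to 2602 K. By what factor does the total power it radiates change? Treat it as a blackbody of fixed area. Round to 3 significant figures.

P ∝ T⁴, so P₂/P₁ = (T₂/T₁)⁴ = (2602/1700)⁴ = (1.53059)⁴ = 5.49.

P₂/P₁ ≈ 5.49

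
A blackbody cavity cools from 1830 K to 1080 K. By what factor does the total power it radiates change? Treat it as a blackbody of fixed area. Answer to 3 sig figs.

P₂/P₁ ≈ 0.121

P ∝ T⁴, so P₂/P₁ = (T₂/T₁)⁴ = (1080/1830)⁴ = (0.590164)⁴ = 0.121.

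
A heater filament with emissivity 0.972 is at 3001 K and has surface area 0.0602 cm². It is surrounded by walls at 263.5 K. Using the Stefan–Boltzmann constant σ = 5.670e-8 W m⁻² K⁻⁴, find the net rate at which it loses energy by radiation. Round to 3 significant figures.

Area A = 0.0602 cm² = 6.02×10⁻⁶ m².
Net radiated power P_net = εσA(T⁴ − T₀⁴) = 0.972×5.670×10⁻⁸×6.02×10⁻⁶×(3001⁴ − 263.5⁴).
T⁴ − T₀⁴ = 8.11081×10¹³ − 4.82084×10⁹ = 8.11033×10¹³ K⁴, so P_net = 26.9 W.

Net loss ≈ 26.9 W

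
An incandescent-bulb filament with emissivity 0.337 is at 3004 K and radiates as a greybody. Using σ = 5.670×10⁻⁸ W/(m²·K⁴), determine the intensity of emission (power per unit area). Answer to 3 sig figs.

Stefan–Boltzmann: I = εσT⁴ = 0.337 × 5.670×10⁻⁸ × (3004)⁴ = 1.56×10⁶ W/m².

I ≈ 1.56×10⁶ W/m²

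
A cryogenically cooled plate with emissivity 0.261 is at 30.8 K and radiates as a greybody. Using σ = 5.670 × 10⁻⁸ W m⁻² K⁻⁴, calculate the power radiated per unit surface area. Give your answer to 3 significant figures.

Stefan–Boltzmann: I = εσT⁴ = 0.261 × 5.670×10⁻⁸ × (30.8)⁴ = 0.0133 W/m².

I ≈ 0.0133 W/m²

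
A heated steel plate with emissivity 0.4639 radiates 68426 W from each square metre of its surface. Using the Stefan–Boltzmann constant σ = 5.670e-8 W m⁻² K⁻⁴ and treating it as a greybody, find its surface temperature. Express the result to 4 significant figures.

T ≈ 1270 K

I = εσT⁴, so T = (I/εσ)^(1/4) = (68426/(0.4639×5.670×10⁻⁸))^(1/4) = 1270 K.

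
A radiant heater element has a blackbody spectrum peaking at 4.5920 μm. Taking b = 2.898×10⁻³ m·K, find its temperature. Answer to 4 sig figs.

Wien's law gives T = b/λ_max = (2.898×10⁻³ m·K)/(4.5920×10⁻⁶ m) = 631.1 K.

T ≈ 631.1 K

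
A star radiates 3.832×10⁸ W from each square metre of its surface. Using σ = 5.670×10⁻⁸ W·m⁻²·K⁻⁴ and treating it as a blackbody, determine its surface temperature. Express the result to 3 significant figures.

T ≈ 9.07×10³ K

I = σT⁴, so T = (I/σ)^(1/4) = (3.832×10⁸/(5.670×10⁻⁸))^(1/4) = 9.07×10³ K.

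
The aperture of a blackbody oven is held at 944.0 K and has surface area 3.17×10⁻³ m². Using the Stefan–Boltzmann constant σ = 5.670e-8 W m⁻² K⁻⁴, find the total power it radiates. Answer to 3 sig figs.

Area A = 3.17×10⁻³ m².
P = σAT⁴ = 5.670×10⁻⁸ × 3.17×10⁻³ × (944.0)⁴ = 143 W.

P ≈ 143 W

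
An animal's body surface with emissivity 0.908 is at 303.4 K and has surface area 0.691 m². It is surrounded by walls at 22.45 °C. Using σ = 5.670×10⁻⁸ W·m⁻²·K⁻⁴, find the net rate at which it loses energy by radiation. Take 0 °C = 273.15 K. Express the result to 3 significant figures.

Surroundings: T = 22.45 °C + 273.15 = 295.60 K.
Area A = 0.691 m².
Net radiated power P_net = εσA(T⁴ − T₀⁴) = 0.908×5.670×10⁻⁸×0.691×(303.4⁴ − 295.60⁴).
T⁴ − T₀⁴ = 8.47349×10⁹ − 7.63515×10⁹ = 8.38340×10⁸ K⁴, so P_net = 29.8 W.

Net loss ≈ 29.8 W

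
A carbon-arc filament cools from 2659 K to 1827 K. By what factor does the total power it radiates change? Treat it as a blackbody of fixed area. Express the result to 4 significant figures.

P ∝ T⁴, so P₂/P₁ = (T₂/T₁)⁴ = (1827/2659)⁴ = (0.687100)⁴ = 0.2229.

P₂/P₁ ≈ 0.2229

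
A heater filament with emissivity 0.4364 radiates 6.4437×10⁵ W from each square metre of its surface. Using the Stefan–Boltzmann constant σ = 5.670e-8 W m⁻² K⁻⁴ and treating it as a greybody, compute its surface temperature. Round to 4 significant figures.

T ≈ 2259 K

I = εσT⁴, so T = (I/εσ)^(1/4) = (6.4437×10⁵/(0.4364×5.670×10⁻⁸))^(1/4) = 2259 K.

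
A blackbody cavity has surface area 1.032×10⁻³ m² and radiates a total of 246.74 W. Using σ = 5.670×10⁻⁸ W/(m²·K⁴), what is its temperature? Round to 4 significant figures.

Area A = 1.032×10⁻³ m².
P = σAT⁴ ⇒ T = (P/(σA))^(1/4) = (246.74/(5.670×10⁻⁸×1.032×10⁻³))^(1/4) = 1433 K.

T ≈ 1433 K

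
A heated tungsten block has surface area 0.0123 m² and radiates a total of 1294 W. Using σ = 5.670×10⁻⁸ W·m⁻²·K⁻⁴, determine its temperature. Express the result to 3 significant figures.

T ≈ 1.17×10³ K

Area A = 0.0123 m².
P = σAT⁴ ⇒ T = (P/(σA))^(1/4) = (1294/(5.670×10⁻⁸×0.0123))^(1/4) = 1.17×10³ K.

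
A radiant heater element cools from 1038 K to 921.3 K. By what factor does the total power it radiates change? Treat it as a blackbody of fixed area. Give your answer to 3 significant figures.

P₂/P₁ ≈ 0.621

P ∝ T⁴, so P₂/P₁ = (T₂/T₁)⁴ = (921.3/1038)⁴ = (0.887572)⁴ = 0.621.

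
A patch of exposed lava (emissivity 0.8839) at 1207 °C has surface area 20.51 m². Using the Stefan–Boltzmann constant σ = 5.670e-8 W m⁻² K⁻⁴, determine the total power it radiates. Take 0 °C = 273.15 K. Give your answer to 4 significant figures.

P ≈ 4.934×10⁶ W

T = 1207 °C + 273.15 = 1480.15 K.
Area A = 20.51 m².
P = εσAT⁴ = 0.8839 × 5.670×10⁻⁸ × 20.51 × (1480.15)⁴ = 4.934×10⁶ W.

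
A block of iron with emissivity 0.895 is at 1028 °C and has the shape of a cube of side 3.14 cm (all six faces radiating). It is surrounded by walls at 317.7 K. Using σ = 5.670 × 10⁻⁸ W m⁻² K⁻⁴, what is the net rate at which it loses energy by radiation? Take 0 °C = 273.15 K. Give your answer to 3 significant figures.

Net loss ≈ 857 W

T = 1028 °C + 273.15 = 1301.15 K.
Area A = 6s² = 6×(0.0314 m)² = 5.91576×10⁻³ m².
Net radiated power P_net = εσA(T⁴ − T₀⁴) = 0.895×5.670×10⁻⁸×5.91576×10⁻³×(1301.15⁴ − 317.7⁴).
T⁴ − T₀⁴ = 2.86622×10¹² − 1.01875×10¹⁰ = 2.85603×10¹² K⁴, so P_net = 857 W.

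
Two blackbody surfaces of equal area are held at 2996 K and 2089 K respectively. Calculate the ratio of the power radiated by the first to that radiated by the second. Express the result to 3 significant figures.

With equal areas, P₁/P₂ = (T₁/T₂)⁴ = (2996/2089)⁴ = 4.23.

P₁/P₂ ≈ 4.23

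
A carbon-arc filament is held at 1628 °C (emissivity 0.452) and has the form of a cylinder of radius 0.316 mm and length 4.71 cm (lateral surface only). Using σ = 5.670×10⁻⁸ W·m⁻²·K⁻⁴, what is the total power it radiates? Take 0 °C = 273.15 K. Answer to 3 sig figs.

T = 1628 °C + 273.15 = 1901.15 K.
Lateral area A = 2πrL = 2π×3.16×10⁻⁴×0.0471 = 9.35164×10⁻⁵ m².
P = εσAT⁴ = 0.452 × 5.670×10⁻⁸ × 9.35164×10⁻⁵ × (1901.15)⁴ = 31.3 W.

P ≈ 31.3 W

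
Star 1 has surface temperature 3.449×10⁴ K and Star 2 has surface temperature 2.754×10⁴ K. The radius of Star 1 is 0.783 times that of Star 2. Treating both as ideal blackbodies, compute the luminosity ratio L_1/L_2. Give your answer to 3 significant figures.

L_1/L_2 ≈ 1.51

L ∝ R²T⁴, so L_1/L_2 = (R_1/R_2)²(T_1/T_2)⁴ = (0.783)² × (3.449×10⁴/2.754×10⁴)⁴ = 0.613089 × 2.45990 = 1.51.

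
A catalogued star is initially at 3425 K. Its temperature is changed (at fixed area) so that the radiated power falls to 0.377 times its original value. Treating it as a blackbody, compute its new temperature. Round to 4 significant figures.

P ∝ T⁴, so T₂/T₁ = (P₂/P₁)^(1/4) = (0.377)^(1/4) = 0.783584.
T₂ = 3425 × 0.783584 = 2684 K.

T₂ ≈ 2684 K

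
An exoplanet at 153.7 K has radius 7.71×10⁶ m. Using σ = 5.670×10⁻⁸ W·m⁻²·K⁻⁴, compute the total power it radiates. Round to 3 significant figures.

Surface area A = 4πR² = 4π(7.71×10⁶ m)² = 7.46997×10¹⁴ m².
P = σAT⁴ = 5.670×10⁻⁸ × 7.46997×10¹⁴ × (153.7)⁴ = 2.36×10¹⁶ W.

P ≈ 2.36×10¹⁶ W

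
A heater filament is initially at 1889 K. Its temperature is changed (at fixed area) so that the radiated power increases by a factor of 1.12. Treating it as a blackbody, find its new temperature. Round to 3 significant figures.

T₂ ≈ 1.94×10³ K

P ∝ T⁴, so T₂/T₁ = (P₂/P₁)^(1/4) = (1.12)^(1/4) = 1.02874.
T₂ = 1889 × 1.02874 = 1.94×10³ K.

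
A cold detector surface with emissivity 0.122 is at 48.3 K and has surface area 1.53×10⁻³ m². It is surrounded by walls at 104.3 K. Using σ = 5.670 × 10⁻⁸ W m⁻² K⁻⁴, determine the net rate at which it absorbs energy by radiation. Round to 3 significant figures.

Area A = 1.53×10⁻³ m².
Net radiated power P_net = εσA(T⁴ − T₀⁴) = 0.122×5.670×10⁻⁸×1.53×10⁻³×(48.3⁴ − 104.3⁴).
T⁴ − T₀⁴ = 5.44238×10⁶ − 1.18342×10⁸ = -1.12900×10⁸ K⁴, so P_net = -1.19×10⁻³ W — negative, meaning a net gain of 1.19×10⁻³ W.

Net gain ≈ 1.19×10⁻³ W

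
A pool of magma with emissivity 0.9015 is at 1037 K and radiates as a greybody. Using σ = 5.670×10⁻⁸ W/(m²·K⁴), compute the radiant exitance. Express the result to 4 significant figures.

Stefan–Boltzmann: I = εσT⁴ = 0.9015 × 5.670×10⁻⁸ × (1037)⁴ = 5.911×10⁴ W/m².

I ≈ 5.911×10⁴ W/m²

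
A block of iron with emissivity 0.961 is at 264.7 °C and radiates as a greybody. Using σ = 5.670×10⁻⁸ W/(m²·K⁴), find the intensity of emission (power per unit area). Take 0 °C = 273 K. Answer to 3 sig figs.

T = 264.7 °C + 273 = 537.7 K.
Stefan–Boltzmann: I = εσT⁴ = 0.961 × 5.670×10⁻⁸ × (537.7)⁴ = 4.55×10³ W/m².

I ≈ 4.55×10³ W/m²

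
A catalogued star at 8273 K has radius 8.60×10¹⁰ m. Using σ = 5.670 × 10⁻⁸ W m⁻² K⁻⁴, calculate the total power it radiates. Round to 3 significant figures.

P ≈ 2.47×10³¹ W

Surface area A = 4πR² = 4π(8.60×10¹⁰ m)² = 9.29409×10²² m².
P = σAT⁴ = 5.670×10⁻⁸ × 9.29409×10²² × (8273)⁴ = 2.47×10³¹ W.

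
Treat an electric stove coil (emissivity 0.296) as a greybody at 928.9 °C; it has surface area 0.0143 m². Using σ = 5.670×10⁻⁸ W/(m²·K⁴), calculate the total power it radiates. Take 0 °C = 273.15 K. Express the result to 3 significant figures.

P ≈ 501 W

T = 928.9 °C + 273.15 = 1202.05 K.
Area A = 0.0143 m².
P = εσAT⁴ = 0.296 × 5.670×10⁻⁸ × 0.0143 × (1202.05)⁴ = 501 W.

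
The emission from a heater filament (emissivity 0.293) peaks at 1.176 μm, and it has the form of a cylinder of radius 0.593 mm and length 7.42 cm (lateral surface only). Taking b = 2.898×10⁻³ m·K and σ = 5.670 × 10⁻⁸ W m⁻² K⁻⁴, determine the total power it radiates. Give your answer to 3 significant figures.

Wien's law: T = b/λ_max = 2.898×10⁻³/1.176×10⁻⁶ = 2464.29 K.
Lateral area A = 2πrL = 2π×5.93×10⁻⁴×0.0742 = 2.76464×10⁻⁴ m².
Then P = εσAT⁴ = 0.293×5.670×10⁻⁸×2.76464×10⁻⁴×(2464.29)⁴ = 169 W.

P ≈ 169 W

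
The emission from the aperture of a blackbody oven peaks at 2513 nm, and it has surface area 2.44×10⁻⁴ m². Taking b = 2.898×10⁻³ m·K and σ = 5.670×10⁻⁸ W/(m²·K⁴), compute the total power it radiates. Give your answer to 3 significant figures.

P ≈ 24.5 W

Wien's law: T = b/λ_max = 2.898×10⁻³/2.513×10⁻⁶ = 1153.20 K.
Area A = 2.44×10⁻⁴ m².
Then P = σAT⁴ = 5.670×10⁻⁸×2.44×10⁻⁴×(1153.20)⁴ = 24.5 W.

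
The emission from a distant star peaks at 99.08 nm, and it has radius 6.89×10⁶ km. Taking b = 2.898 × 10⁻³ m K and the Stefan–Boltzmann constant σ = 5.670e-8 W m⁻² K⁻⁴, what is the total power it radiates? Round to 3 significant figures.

P ≈ 2.48×10³¹ W

Wien's law: T = b/λ_max = 2.898×10⁻³/9.908×10⁻⁸ = 29249.1 K.
Surface area A = 4πR² = 4π(6.89×10⁹ m)² = 5.96552×10²⁰ m².
Then P = σAT⁴ = 5.670×10⁻⁸×5.96552×10²⁰×(29249.1)⁴ = 2.48×10³¹ W.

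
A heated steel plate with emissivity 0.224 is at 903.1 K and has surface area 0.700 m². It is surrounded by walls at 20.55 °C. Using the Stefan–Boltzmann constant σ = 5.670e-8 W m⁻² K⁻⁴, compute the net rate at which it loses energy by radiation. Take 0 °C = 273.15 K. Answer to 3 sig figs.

Net loss ≈ 5.85×10³ W

Surroundings: T = 20.55 °C + 273.15 = 293.70 K.
Area A = 0.700 m².
Net radiated power P_net = εσA(T⁴ − T₀⁴) = 0.224×5.670×10⁻⁸×0.700×(903.1⁴ − 293.70⁴).
T⁴ − T₀⁴ = 6.65186×10¹¹ − 7.44073×10⁹ = 6.57745×10¹¹ K⁴, so P_net = 5.85×10³ W.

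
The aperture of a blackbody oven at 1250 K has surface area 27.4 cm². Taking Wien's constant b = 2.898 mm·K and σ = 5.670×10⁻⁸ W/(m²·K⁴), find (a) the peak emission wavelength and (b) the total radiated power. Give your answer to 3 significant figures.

λ_max ≈ 2.32×10³ nm; P ≈ 379 W

(a) λ_max = b/T = 2.898×10⁻³/1250 = 2.318×10⁻⁶ m = 2.32×10³ nm.
Area A = 27.4 cm² = 2.74×10⁻³ m².
(b) P = σAT⁴ = 5.670×10⁻⁸×2.74×10⁻³×(1250)⁴ = 379 W.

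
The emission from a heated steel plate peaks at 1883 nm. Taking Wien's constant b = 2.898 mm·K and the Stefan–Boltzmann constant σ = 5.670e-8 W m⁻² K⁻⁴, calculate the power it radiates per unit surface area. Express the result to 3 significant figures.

I ≈ 3.18×10⁵ W/m²

Wien's law: T = b/λ_max = 2.898×10⁻³/1.883×10⁻⁶ = 1539.03 K.
Then I = σT⁴ = 5.670×10⁻⁸×(1539.03)⁴ = 3.18×10⁵ W/m².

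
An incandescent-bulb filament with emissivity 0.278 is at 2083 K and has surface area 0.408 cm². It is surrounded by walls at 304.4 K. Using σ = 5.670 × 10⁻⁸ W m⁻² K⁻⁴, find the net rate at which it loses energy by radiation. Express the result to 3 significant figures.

Area A = 0.408 cm² = 4.08×10⁻⁵ m².
Net radiated power P_net = εσA(T⁴ − T₀⁴) = 0.278×5.670×10⁻⁸×4.08×10⁻⁵×(2083⁴ − 304.4⁴).
T⁴ − T₀⁴ = 1.88260×10¹³ − 8.58576×10⁹ = 1.88174×10¹³ K⁴, so P_net = 12.1 W.

Net loss ≈ 12.1 W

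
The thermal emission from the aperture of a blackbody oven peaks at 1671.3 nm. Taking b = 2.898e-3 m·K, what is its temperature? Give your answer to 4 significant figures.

T ≈ 1734 K

Wien's law gives T = b/λ_max = (2.898×10⁻³ m·K)/(1.6713×10⁻⁶ m) = 1734 K.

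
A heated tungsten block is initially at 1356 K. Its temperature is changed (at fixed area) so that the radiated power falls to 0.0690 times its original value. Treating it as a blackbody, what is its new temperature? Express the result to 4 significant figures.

P ∝ T⁴, so T₂/T₁ = (P₂/P₁)^(1/4) = (0.0690)^(1/4) = 0.512522.
T₂ = 1356 × 0.512522 = 695.0 K.

T₂ ≈ 695.0 K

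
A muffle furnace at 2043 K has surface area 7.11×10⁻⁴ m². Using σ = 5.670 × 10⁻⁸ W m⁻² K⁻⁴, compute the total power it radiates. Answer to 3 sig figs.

P ≈ 702 W

Area A = 7.11×10⁻⁴ m².
P = σAT⁴ = 5.670×10⁻⁸ × 7.11×10⁻⁴ × (2043)⁴ = 702 W.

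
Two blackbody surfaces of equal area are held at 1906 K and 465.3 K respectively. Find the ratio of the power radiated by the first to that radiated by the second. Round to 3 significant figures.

P₁/P₂ ≈ 282

With equal areas, P₁/P₂ = (T₁/T₂)⁴ = (1906/465.3)⁴ = 282.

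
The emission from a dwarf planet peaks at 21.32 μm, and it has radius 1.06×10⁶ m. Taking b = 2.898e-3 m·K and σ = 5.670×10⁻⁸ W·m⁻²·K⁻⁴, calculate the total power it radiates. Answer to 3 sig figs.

Wien's law: T = b/λ_max = 2.898×10⁻³/2.132×10⁻⁵ = 135.929 K.
Surface area A = 4πR² = 4π(1.06×10⁶ m)² = 1.41196×10¹³ m².
Then P = σAT⁴ = 5.670×10⁻⁸×1.41196×10¹³×(135.929)⁴ = 2.73×10¹⁴ W.

P ≈ 2.73×10¹⁴ W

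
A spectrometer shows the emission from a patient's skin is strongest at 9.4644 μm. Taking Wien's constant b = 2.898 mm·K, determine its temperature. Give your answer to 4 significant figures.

Wien's law gives T = b/λ_max = (2.898×10⁻³ m·K)/(9.4644×10⁻⁶ m) = 306.2 K.

T ≈ 306.2 K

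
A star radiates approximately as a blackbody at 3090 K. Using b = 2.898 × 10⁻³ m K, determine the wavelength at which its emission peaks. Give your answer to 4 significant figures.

λ_max ≈ 0.9379 μm

Wien's displacement law: λ_max = b/T = (2.898×10⁻³ m·K)/(3090 K) = 9.3786×10⁻⁷ m.
That is 0.9379 μm, in the infrared range.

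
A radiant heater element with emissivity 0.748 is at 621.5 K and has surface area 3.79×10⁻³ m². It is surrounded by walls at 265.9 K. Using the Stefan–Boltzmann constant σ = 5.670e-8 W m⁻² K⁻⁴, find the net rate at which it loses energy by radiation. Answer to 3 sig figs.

Net loss ≈ 23.2 W

Area A = 3.79×10⁻³ m².
Net radiated power P_net = εσA(T⁴ − T₀⁴) = 0.748×5.670×10⁻⁸×3.79×10⁻³×(621.5⁴ − 265.9⁴).
T⁴ − T₀⁴ = 1.49199×10¹¹ − 4.99889×10⁹ = 1.44200×10¹¹ K⁴, so P_net = 23.2 W.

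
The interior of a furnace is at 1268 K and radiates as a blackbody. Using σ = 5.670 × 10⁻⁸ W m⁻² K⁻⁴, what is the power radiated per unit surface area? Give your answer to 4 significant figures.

Stefan–Boltzmann: I = σT⁴ = 5.670×10⁻⁸ × (1268)⁴ = 1.466×10⁵ W/m².

I ≈ 1.466×10⁵ W/m²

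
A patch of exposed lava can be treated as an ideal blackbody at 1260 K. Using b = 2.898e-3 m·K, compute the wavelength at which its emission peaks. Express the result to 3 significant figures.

λ_max ≈ 2.30×10³ nm

Wien's displacement law: λ_max = b/T = (2.898×10⁻³ m·K)/(1260 K) = 2.300×10⁻⁶ m.
That is 2.30×10³ nm, in the infrared range.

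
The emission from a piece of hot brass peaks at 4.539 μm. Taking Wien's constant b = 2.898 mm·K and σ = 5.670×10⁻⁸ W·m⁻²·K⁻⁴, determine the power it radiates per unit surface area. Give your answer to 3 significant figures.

Wien's law: T = b/λ_max = 2.898×10⁻³/4.539×10⁻⁶ = 638.467 K.
Then I = σT⁴ = 5.670×10⁻⁸×(638.467)⁴ = 9.42×10³ W/m².

I ≈ 9.42×10³ W/m²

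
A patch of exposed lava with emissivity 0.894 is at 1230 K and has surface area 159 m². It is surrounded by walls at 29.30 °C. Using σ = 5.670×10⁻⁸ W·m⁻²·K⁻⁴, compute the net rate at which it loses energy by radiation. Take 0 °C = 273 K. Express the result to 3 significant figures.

Surroundings: T = 29.30 °C + 273 = 302.30 K.
Area A = 159 m².
Net radiated power P_net = εσA(T⁴ − T₀⁴) = 0.894×5.670×10⁻⁸×159×(1230⁴ − 302.30⁴).
T⁴ − T₀⁴ = 2.28887×10¹² − 8.35127×10⁹ = 2.28052×10¹² K⁴, so P_net = 1.84×10⁷ W.

Net loss ≈ 1.84×10⁷ W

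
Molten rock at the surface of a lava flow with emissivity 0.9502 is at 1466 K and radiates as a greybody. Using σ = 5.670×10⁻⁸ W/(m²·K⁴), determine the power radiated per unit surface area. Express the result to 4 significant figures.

I ≈ 2.488×10⁵ W/m²

Stefan–Boltzmann: I = εσT⁴ = 0.9502 × 5.670×10⁻⁸ × (1466)⁴ = 2.488×10⁵ W/m².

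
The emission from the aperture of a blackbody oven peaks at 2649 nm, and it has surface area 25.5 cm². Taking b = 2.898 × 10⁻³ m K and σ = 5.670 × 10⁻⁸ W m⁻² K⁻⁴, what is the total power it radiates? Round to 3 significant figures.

P ≈ 207 W

Wien's law: T = b/λ_max = 2.898×10⁻³/2.649×10⁻⁶ = 1094.00 K.
Area A = 25.5 cm² = 2.55×10⁻³ m².
Then P = σAT⁴ = 5.670×10⁻⁸×2.55×10⁻³×(1094.00)⁴ = 207 W.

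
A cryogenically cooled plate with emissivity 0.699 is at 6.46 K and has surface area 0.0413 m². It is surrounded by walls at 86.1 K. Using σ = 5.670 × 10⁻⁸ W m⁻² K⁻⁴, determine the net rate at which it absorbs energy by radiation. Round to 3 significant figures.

Net gain ≈ 0.0900 W

Area A = 0.0413 m².
Net radiated power P_net = εσA(T⁴ − T₀⁴) = 0.699×5.670×10⁻⁸×0.0413×(6.46⁴ − 86.1⁴).
T⁴ − T₀⁴ = 1741.53 − 5.49557×10⁷ = -5.49540×10⁷ K⁴, so P_net = -0.0900 W — negative, meaning a net gain of 0.0900 W.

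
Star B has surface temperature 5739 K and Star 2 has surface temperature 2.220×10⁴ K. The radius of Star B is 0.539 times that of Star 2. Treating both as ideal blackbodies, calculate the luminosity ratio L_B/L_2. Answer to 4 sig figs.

L ∝ R²T⁴, so L_B/L_2 = (R_B/R_2)²(T_B/T_2)⁴ = (0.539)² × (5739/2.220×10⁴)⁴ = 0.290521 × 4.46615×10⁻³ = 1.298×10⁻³.

L_B/L_2 ≈ 1.298×10⁻³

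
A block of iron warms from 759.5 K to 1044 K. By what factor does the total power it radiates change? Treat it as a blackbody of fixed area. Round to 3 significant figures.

P ∝ T⁴, so P₂/P₁ = (T₂/T₁)⁴ = (1044/759.5)⁴ = (1.37459)⁴ = 3.57.

P₂/P₁ ≈ 3.57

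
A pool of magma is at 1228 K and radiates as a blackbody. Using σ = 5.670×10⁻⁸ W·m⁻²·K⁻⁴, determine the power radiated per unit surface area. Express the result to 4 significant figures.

Stefan–Boltzmann: I = σT⁴ = 5.670×10⁻⁸ × (1228)⁴ = 1.289×10⁵ W/m².

I ≈ 1.289×10⁵ W/m²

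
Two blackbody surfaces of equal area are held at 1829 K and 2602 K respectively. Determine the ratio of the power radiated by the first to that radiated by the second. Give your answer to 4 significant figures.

P₁/P₂ ≈ 0.2441

With equal areas, P₁/P₂ = (T₁/T₂)⁴ = (1829/2602)⁴ = 0.2441.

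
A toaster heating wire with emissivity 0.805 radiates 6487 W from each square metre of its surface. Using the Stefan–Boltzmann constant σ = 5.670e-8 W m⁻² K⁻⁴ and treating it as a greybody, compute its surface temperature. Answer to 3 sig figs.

I = εσT⁴, so T = (I/εσ)^(1/4) = (6487/(0.805×5.670×10⁻⁸))^(1/4) = 614 K.

T ≈ 614 K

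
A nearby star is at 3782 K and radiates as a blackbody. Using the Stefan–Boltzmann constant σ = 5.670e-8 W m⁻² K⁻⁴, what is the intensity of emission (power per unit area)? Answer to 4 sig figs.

Stefan–Boltzmann: I = σT⁴ = 5.670×10⁻⁸ × (3782)⁴ = 1.160×10⁷ W/m².

I ≈ 1.160×10⁷ W/m²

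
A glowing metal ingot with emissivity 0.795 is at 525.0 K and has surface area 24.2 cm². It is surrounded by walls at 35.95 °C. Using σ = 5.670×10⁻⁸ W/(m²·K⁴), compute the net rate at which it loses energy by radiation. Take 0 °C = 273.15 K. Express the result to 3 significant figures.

Surroundings: T = 35.95 °C + 273.15 = 309.10 K.
Area A = 24.2 cm² = 2.42×10⁻³ m².
Net radiated power P_net = εσA(T⁴ − T₀⁴) = 0.795×5.670×10⁻⁸×2.42×10⁻³×(525.0⁴ − 309.10⁴).
T⁴ − T₀⁴ = 7.59691×10¹⁰ − 9.12843×10⁹ = 6.68407×10¹⁰ K⁴, so P_net = 7.29 W.

Net loss ≈ 7.29 W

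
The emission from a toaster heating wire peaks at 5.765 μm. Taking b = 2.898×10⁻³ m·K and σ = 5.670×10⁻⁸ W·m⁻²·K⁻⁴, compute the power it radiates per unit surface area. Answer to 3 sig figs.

I ≈ 3.62×10³ W/m²

Wien's law: T = b/λ_max = 2.898×10⁻³/5.765×10⁻⁶ = 502.689 K.
Then I = σT⁴ = 5.670×10⁻⁸×(502.689)⁴ = 3.62×10³ W/m².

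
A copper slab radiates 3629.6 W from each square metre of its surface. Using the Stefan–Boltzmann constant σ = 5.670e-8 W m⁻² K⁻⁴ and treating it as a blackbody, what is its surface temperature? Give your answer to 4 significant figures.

T ≈ 503.0 K

I = σT⁴, so T = (I/σ)^(1/4) = (3629.6/(5.670×10⁻⁸))^(1/4) = 503.0 K.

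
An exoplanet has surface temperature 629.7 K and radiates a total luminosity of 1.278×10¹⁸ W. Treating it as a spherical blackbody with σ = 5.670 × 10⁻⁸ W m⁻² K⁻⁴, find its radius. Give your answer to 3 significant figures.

R ≈ 3.38×10⁶ m

L = 4πR²σT⁴ ⇒ R = √(L/(4πσT⁴)).
σT⁴ = 8914.93 W/m², so R = √(1.278×10¹⁸/(4π×8914.93)) = 3.38×10⁶ m.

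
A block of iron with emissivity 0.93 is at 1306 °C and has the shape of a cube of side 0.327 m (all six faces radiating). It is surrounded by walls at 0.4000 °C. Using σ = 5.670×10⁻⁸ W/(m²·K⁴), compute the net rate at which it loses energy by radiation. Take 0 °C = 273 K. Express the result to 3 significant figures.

T = 1306 °C + 273 = 1579 K.
Surroundings: T = 0.4000 °C + 273 = 273.4000 K.
Area A = 6s² = 6×(0.327 m)² = 0.641574 m².
Net radiated power P_net = εσA(T⁴ − T₀⁴) = 0.93×5.670×10⁻⁸×0.641574×(1579⁴ − 273.4000⁴).
T⁴ − T₀⁴ = 6.21625×10¹² − 5.58720×10⁹ = 6.21066×10¹² K⁴, so P_net = 2.10×10⁵ W.

Net loss ≈ 2.10×10⁵ W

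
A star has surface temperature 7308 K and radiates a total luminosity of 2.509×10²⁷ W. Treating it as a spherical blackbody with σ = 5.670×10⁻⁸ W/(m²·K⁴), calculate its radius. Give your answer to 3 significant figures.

R ≈ 1.11×10⁹ m

L = 4πR²σT⁴ ⇒ R = √(L/(4πσT⁴)).
σT⁴ = 1.61725×10⁸ W/m², so R = √(2.509×10²⁷/(4π×1.61725×10⁸)) = 1.11×10⁹ m.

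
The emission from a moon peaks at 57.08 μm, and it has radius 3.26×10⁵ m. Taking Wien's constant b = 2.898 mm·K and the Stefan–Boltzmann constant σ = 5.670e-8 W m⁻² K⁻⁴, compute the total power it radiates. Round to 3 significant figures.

Wien's law: T = b/λ_max = 2.898×10⁻³/5.708×10⁻⁵ = 50.7708 K.
Surface area A = 4πR² = 4π(3.26×10⁵ m)² = 1.33550×10¹² m².
Then P = σAT⁴ = 5.670×10⁻⁸×1.33550×10¹²×(50.7708)⁴ = 5.03×10¹¹ W.

P ≈ 5.03×10¹¹ W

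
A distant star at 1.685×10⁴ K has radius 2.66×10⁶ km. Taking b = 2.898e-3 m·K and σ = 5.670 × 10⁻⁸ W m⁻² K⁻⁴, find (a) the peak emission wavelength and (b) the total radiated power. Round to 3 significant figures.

λ_max ≈ 172 nm; P ≈ 4.06×10²⁹ W

(a) λ_max = b/T = 2.898×10⁻³/1.685×10⁴ = 1.720×10⁻⁷ m = 172 nm.
Surface area A = 4πR² = 4π(2.66×10⁹ m)² = 8.89146×10¹⁹ m².
(b) P = σAT⁴ = 5.670×10⁻⁸×8.89146×10¹⁹×(1.685×10⁴)⁴ = 4.06×10²⁹ W.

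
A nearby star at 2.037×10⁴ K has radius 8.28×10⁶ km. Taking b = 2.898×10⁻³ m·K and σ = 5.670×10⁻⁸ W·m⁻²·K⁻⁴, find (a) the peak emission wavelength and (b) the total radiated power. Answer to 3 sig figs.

λ_max ≈ 142 nm; P ≈ 8.41×10³⁰ W

(a) λ_max = b/T = 2.898×10⁻³/2.037×10⁴ = 1.423×10⁻⁷ m = 142 nm.
Surface area A = 4πR² = 4π(8.28×10⁹ m)² = 8.61530×10²⁰ m².
(b) P = σAT⁴ = 5.670×10⁻⁸×8.61530×10²⁰×(2.037×10⁴)⁴ = 8.41×10³⁰ W.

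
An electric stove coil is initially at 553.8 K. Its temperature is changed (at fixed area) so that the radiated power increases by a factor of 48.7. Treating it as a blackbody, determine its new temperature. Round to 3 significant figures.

P ∝ T⁴, so T₂/T₁ = (P₂/P₁)^(1/4) = (48.7)^(1/4) = 2.64169.
T₂ = 553.8 × 2.64169 = 1.46×10³ K.

T₂ ≈ 1.46×10³ K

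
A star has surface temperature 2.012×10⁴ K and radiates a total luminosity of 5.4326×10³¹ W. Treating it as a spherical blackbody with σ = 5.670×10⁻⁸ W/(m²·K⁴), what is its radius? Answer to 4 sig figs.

R ≈ 2.157×10¹⁰ m

L = 4πR²σT⁴ ⇒ R = √(L/(4πσT⁴)).
σT⁴ = 9.29170×10⁹ W/m², so R = √(5.4326×10³¹/(4π×9.29170×10⁹)) = 2.157×10¹⁰ m.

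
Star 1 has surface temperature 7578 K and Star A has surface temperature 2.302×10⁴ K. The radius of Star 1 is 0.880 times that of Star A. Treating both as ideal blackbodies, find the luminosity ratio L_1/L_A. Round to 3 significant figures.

L ∝ R²T⁴, so L_1/L_A = (R_1/R_A)²(T_1/T_A)⁴ = (0.880)² × (7578/2.302×10⁴)⁴ = 0.7744 × 0.0117435 = 9.09×10⁻³.

L_1/L_A ≈ 9.09×10⁻³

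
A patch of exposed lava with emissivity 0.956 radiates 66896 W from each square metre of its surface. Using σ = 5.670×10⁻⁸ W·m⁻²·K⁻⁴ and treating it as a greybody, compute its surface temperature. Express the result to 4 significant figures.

T ≈ 1054 K

I = εσT⁴, so T = (I/εσ)^(1/4) = (66896/(0.956×5.670×10⁻⁸))^(1/4) = 1054 K.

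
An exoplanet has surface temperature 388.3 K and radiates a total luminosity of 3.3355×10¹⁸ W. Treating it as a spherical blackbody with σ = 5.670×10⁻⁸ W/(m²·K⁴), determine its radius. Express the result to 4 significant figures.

L = 4πR²σT⁴ ⇒ R = √(L/(4πσT⁴)).
σT⁴ = 1289.00 W/m², so R = √(3.3355×10¹⁸/(4π×1289.00)) = 1.435×10⁷ m.

R ≈ 1.435×10⁷ m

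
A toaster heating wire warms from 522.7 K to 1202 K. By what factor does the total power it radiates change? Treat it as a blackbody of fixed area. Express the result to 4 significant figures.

P₂/P₁ ≈ 27.96

P ∝ T⁴, so P₂/P₁ = (T₂/T₁)⁴ = (1202/522.7)⁴ = (2.29960)⁴ = 27.96.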